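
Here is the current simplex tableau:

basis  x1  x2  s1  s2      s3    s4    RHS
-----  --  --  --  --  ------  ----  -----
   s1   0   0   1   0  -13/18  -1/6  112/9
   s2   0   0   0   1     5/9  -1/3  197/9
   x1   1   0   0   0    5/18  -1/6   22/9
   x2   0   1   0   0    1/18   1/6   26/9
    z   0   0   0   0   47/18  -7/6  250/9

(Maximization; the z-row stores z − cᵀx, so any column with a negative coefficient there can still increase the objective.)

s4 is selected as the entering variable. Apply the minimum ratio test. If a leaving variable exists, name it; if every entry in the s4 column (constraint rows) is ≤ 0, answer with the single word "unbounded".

x2

Ratios: row 1 (s1): entry -1/6 ≤ 0, skip; row 2 (s2): entry -1/3 ≤ 0, skip; row 3 (x1): entry -1/6 ≤ 0, skip; row 4 (x2): (26/9)/(1/6) = 52/3.
Minimum ratio is in the x2 row, so x2 leaves.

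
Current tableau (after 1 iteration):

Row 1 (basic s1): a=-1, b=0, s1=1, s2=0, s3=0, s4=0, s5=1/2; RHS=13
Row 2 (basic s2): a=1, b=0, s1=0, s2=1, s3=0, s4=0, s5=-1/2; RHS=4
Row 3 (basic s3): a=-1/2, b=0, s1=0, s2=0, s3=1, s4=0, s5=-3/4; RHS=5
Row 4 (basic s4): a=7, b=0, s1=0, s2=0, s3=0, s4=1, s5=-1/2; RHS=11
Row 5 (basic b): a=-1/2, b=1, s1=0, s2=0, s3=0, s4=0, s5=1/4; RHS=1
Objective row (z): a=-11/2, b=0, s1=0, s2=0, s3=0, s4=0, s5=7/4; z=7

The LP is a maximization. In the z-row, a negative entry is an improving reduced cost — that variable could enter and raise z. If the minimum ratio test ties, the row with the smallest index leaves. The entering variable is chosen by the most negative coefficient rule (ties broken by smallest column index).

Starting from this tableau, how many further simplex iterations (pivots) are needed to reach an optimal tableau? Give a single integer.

1

pivot: a in, s4 out → z = 219/14
No improving column remains; optimal.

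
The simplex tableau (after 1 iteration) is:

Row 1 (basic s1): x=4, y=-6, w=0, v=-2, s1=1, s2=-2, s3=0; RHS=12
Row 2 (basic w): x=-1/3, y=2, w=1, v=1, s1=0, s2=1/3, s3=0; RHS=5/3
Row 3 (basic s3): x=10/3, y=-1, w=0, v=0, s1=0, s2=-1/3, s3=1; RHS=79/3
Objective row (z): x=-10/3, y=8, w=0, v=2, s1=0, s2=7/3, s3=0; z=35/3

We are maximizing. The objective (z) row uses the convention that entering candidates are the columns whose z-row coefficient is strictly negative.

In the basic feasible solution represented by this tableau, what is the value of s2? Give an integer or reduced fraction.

s2 is nonbasic (not in the basis column), so its value in the current BFS is 0.

0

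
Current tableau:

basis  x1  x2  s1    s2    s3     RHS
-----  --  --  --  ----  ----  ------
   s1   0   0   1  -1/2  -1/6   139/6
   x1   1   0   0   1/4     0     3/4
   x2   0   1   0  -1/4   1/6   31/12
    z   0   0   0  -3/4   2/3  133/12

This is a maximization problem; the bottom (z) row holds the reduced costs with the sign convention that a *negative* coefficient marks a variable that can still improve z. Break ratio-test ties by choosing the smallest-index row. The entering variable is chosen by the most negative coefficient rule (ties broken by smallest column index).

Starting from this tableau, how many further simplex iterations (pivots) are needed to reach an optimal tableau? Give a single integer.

pivot: s2 in, x1 out → z = 40/3
No improving column remains; optimal.

1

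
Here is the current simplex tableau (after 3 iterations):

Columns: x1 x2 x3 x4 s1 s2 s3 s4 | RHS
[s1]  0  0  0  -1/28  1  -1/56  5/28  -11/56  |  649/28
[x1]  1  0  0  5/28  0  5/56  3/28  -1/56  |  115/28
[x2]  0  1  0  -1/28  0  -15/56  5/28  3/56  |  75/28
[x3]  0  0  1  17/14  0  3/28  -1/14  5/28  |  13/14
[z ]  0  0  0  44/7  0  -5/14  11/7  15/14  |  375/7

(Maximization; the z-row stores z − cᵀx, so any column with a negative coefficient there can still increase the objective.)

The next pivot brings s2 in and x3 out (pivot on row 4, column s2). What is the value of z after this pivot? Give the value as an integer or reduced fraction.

Minimum ratio for s2: (13/14)/(3/28) = 26/3.
z changes by −(z-row coeff of s2)·ratio = −(-5/14)·(26/3) = 65/21.
New z = 375/7 + (65/21) = 170/3.

170/3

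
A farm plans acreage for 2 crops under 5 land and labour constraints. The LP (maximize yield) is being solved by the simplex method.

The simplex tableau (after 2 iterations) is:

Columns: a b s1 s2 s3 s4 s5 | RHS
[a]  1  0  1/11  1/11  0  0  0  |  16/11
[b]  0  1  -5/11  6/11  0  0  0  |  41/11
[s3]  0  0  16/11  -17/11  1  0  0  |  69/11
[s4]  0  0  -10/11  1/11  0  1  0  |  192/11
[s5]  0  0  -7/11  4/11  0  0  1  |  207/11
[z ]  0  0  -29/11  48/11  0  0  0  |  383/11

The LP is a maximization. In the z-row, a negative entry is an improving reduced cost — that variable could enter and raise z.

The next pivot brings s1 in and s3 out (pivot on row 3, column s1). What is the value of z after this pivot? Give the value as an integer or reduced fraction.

Minimum ratio for s1: (69/11)/(16/11) = 69/16.
z changes by −(z-row coeff of s1)·ratio = −(-29/11)·(69/16) = 2001/176.
New z = 383/11 + (2001/176) = 739/16.

739/16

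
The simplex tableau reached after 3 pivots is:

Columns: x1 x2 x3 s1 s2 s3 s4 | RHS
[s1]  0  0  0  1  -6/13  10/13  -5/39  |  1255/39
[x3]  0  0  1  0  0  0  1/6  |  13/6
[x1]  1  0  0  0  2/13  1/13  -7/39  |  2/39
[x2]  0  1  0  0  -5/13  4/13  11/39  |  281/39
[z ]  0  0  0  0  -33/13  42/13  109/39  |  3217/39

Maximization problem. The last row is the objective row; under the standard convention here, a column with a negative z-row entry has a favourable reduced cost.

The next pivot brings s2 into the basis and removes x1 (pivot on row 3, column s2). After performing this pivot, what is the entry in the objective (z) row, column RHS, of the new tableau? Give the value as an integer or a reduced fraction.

Pivot element is row 3, column s2: 2/13.
Normalize row 3: new (row 3, RHS) = (2/39)/(2/13) = 1/3.
z-row ← z-row − (-33/13)·(new row 3): 3217/39 − (-33/13)·(1/3) = 250/3.

250/3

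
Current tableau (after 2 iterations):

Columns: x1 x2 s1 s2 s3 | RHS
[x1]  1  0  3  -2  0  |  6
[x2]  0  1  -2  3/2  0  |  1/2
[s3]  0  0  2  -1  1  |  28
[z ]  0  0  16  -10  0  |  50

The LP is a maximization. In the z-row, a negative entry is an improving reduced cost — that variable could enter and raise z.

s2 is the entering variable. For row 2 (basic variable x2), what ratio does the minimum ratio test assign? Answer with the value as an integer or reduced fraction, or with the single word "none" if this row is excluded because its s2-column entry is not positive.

Ratio = RHS / (s2 entry) = (1/2) / (3/2) = 1/3.

1/3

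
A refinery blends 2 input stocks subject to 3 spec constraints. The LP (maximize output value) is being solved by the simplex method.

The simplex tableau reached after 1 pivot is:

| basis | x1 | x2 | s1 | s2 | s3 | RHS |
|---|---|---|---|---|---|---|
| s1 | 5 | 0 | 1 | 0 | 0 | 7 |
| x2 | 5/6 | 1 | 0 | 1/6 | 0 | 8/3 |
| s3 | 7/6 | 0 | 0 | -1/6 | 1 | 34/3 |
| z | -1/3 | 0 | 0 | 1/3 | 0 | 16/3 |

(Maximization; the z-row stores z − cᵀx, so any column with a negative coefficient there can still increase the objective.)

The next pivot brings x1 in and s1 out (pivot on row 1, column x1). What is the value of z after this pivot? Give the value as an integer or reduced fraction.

Minimum ratio for x1: 7/5 = 7/5.
z changes by −(z-row coeff of x1)·ratio = −(-1/3)·(7/5) = 7/15.
New z = 16/3 + (7/15) = 29/5.

29/5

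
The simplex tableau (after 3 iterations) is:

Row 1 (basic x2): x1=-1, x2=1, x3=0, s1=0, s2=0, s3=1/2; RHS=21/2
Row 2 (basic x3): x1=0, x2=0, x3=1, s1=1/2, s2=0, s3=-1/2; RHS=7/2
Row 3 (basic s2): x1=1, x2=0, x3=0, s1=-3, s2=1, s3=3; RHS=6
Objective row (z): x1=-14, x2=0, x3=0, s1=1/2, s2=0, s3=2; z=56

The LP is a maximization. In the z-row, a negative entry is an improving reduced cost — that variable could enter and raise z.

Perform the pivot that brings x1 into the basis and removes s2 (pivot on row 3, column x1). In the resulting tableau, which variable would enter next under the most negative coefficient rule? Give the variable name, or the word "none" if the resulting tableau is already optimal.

Pivot element 1. New z-row = old z-row − (-14)·(row 3/1).
Updated z-row coefficients: x1: 0, x2: 0, x3: 0, s1: -83/2, s2: 14, s3: 44.
The most negative is -83/2 in column s1, so s1 would enter next.

s1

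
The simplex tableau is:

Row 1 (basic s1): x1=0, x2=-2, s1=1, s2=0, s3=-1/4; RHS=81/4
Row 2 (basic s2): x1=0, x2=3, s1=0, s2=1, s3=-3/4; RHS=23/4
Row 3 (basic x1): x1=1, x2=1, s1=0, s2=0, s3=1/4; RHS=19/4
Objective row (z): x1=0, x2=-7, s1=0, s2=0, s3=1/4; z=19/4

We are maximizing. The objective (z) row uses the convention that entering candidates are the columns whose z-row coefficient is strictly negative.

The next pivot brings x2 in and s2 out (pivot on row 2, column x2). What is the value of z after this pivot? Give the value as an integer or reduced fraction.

109/6

Minimum ratio for x2: (23/4)/3 = 23/12.
z changes by −(z-row coeff of x2)·ratio = −(-7)·(23/12) = 161/12.
New z = 19/4 + (161/12) = 109/6.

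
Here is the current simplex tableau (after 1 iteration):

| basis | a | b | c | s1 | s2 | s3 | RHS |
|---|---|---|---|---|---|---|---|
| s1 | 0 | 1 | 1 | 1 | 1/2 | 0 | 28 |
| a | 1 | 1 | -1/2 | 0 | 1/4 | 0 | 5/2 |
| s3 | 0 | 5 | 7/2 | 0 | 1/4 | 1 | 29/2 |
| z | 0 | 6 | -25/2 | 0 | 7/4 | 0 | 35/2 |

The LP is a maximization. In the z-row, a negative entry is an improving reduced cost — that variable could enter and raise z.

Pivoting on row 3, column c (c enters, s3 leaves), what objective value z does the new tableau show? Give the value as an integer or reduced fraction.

485/7

Minimum ratio for c: (29/2)/(7/2) = 29/7.
z changes by −(z-row coeff of c)·ratio = −(-25/2)·(29/7) = 725/14.
New z = 35/2 + (725/14) = 485/7.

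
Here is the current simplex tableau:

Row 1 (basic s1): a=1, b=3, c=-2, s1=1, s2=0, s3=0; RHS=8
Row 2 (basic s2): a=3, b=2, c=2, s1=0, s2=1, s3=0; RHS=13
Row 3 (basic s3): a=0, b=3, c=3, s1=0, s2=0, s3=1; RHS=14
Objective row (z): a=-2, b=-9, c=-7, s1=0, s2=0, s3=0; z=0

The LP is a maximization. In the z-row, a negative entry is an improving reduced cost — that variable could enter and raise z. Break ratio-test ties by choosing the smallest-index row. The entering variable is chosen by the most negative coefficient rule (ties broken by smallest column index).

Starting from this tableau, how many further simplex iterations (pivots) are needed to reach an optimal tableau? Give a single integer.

3

pivot: b in, s1 out → z = 24
pivot: c in, s3 out → z = 198/5
pivot: a in, s2 out → z = 374/9
No improving column remains; optimal.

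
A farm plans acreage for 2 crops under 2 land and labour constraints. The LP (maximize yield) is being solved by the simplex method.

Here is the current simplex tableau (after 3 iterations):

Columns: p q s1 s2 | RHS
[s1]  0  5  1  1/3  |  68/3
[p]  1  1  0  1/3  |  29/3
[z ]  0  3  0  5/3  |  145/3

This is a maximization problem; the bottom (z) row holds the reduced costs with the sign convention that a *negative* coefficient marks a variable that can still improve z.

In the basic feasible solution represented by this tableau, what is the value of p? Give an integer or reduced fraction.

29/3

p is basic (row 2); its value is the RHS of that row: 29/3.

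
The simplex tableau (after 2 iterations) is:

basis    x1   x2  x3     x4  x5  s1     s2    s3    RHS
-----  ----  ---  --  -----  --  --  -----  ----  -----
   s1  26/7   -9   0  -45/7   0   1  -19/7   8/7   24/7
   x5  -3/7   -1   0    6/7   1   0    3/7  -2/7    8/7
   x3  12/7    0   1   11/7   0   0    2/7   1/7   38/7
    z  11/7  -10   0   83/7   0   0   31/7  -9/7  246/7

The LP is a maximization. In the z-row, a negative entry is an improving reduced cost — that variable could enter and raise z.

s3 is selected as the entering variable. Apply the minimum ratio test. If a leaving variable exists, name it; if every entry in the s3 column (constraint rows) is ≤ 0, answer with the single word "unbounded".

Ratios: row 1 (s1): (24/7)/(8/7) = 3; row 2 (x5): entry -2/7 ≤ 0, skip; row 3 (x3): (38/7)/(1/7) = 38.
Minimum ratio is in the s1 row, so s1 leaves.

s1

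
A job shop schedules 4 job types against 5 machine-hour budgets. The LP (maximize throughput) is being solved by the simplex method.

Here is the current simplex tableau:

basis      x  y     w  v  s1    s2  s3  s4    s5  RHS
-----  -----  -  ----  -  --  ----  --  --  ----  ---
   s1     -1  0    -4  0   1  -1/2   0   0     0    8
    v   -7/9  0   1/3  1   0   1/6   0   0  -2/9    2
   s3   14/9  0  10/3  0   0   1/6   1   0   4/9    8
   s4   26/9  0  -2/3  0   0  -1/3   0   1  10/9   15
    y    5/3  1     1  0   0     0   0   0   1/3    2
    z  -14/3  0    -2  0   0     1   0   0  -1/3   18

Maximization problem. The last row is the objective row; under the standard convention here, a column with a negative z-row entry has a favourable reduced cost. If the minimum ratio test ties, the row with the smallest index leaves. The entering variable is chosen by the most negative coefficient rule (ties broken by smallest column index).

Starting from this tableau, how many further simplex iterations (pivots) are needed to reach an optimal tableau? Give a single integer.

pivot: x in, y out → z = 118/5
No improving column remains; optimal.

1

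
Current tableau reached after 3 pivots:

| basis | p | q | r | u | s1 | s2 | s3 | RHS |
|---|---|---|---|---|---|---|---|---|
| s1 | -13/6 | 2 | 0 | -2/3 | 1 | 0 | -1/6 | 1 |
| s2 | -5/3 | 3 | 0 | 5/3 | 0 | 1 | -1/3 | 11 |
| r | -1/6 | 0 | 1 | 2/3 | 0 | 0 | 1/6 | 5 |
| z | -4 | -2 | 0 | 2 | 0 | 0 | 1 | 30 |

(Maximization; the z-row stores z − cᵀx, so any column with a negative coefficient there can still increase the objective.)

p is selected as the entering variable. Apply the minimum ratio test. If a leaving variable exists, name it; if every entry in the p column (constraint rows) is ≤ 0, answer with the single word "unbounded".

p-column entries: row 1: -13/6, row 2: -5/3, row 3: -1/6. All ≤ 0, so p can increase without bound; the LP is unbounded in this direction.

unbounded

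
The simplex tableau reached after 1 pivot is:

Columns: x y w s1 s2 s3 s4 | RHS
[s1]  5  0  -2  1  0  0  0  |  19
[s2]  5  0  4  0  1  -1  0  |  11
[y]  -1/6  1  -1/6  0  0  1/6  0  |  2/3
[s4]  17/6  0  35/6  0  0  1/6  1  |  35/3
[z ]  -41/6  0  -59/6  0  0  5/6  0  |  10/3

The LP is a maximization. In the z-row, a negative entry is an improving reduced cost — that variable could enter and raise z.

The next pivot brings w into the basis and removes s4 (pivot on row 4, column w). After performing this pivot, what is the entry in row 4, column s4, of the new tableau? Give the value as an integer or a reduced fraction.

6/35

Pivot element is row 4, column w: 35/6.
Normalize row 4: new (row 4, s4) = 1/(35/6) = 6/35.
Row 4 is the pivot row, so the entry is 6/35.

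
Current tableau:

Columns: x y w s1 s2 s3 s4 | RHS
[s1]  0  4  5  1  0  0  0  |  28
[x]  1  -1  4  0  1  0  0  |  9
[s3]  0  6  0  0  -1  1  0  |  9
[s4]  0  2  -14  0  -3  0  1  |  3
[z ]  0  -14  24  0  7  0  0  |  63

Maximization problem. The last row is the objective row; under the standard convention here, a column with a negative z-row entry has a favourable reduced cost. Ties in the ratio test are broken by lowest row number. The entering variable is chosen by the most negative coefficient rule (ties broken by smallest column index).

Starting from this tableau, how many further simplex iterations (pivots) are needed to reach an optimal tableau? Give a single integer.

pivot: y in, s3 out → z = 84
No improving column remains; optimal.

1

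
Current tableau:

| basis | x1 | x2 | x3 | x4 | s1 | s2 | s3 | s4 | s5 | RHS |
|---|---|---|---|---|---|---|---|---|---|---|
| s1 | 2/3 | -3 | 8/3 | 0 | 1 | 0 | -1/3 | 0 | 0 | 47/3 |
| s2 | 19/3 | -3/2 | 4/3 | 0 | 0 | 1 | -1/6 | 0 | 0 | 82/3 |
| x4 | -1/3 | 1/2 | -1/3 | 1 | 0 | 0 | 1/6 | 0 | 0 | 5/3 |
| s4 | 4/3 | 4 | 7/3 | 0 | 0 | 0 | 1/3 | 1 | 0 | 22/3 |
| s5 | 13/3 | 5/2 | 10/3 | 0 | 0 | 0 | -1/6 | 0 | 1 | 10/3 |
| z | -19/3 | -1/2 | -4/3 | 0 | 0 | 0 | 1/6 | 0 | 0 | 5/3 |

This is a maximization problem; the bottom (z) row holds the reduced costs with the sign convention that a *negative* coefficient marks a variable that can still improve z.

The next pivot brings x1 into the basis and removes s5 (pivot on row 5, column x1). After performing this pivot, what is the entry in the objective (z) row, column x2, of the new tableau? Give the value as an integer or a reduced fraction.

Pivot element is row 5, column x1: 13/3.
Normalize row 5: new (row 5, x2) = (5/2)/(13/3) = 15/26.
z-row ← z-row − (-19/3)·(new row 5): -1/2 − (-19/3)·(15/26) = 41/13.

41/13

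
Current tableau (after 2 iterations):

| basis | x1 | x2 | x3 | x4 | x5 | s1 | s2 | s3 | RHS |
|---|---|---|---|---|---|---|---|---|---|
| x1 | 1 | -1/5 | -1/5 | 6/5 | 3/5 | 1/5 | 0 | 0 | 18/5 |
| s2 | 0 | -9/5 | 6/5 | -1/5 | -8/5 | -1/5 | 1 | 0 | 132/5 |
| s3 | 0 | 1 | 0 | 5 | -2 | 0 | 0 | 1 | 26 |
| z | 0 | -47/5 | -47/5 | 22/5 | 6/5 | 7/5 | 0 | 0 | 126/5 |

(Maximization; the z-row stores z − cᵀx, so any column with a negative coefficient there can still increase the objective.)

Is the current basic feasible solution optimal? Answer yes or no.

Column x2 has objective-row coefficient -47/5, which is negative; an improving pivot exists, so not yet optimal.

no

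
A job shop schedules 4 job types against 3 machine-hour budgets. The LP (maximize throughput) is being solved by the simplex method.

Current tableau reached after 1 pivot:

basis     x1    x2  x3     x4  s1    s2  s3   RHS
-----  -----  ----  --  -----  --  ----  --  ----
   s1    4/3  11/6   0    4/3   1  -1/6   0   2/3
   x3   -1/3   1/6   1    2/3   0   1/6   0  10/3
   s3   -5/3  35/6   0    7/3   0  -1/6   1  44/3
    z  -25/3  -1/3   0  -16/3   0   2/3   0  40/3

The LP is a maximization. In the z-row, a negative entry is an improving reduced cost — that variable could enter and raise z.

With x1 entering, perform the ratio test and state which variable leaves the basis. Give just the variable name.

Ratios: row 1 (s1): (2/3)/(4/3) = 1/2; row 2 (x3): entry -1/3 ≤ 0, skip; row 3 (s3): entry -5/3 ≤ 0, skip.
Minimum ratio 1/2 is in the s1 row, so s1 leaves.

s1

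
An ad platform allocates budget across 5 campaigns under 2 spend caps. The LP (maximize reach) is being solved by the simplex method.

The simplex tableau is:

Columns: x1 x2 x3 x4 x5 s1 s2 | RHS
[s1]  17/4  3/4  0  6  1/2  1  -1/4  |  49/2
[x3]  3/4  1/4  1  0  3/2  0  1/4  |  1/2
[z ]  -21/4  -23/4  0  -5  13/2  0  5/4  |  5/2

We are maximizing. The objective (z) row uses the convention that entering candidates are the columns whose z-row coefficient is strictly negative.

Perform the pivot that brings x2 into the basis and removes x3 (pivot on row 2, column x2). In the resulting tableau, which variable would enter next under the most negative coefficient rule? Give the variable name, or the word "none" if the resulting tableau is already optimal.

x4

Pivot element 1/4. New z-row = old z-row − (-23/4)·(row 2/(1/4)).
Updated z-row coefficients: x1: 12, x2: 0, x3: 23, x4: -5, x5: 41, s1: 0, s2: 7.
The most negative is -5 in column x4, so x4 would enter next.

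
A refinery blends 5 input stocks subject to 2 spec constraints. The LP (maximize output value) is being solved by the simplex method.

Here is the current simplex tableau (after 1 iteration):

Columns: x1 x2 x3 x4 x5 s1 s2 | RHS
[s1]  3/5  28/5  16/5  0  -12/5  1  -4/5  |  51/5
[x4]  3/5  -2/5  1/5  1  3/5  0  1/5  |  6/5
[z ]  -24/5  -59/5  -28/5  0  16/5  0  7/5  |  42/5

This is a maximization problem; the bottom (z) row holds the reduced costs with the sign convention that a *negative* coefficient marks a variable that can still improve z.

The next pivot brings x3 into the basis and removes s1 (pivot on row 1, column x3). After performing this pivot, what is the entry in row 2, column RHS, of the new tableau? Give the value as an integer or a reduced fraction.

9/16

Pivot element is row 1, column x3: 16/5.
Normalize row 1: new (row 1, RHS) = (51/5)/(16/5) = 51/16.
row 2 ← row 2 − (1/5)·(new row 1): 6/5 − (1/5)·(51/16) = 9/16.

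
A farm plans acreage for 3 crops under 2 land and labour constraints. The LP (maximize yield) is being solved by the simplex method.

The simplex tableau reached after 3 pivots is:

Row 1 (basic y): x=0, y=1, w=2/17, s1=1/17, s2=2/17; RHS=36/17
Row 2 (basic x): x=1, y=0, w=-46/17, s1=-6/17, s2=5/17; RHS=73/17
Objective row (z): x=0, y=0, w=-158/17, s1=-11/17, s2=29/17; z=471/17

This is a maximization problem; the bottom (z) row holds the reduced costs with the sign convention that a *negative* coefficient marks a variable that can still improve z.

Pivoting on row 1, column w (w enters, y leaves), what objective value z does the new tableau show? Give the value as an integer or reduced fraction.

Minimum ratio for w: (36/17)/(2/17) = 18.
z changes by −(z-row coeff of w)·ratio = −(-158/17)·18 = 2844/17.
New z = 471/17 + (2844/17) = 195.

195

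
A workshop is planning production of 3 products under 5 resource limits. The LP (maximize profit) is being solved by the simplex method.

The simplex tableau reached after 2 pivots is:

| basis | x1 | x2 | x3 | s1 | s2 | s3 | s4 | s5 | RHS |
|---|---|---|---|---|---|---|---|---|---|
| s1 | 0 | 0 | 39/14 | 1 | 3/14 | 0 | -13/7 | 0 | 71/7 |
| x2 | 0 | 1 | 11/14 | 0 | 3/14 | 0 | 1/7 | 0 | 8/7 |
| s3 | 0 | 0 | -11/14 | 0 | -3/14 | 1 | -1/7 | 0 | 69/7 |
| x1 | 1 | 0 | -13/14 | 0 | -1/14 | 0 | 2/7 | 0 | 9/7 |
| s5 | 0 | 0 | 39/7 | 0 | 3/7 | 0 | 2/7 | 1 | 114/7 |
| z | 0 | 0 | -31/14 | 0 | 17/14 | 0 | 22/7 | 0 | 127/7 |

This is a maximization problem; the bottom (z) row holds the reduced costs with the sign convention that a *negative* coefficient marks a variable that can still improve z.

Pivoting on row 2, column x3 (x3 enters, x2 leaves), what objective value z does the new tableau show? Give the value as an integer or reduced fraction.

Minimum ratio for x3: (8/7)/(11/14) = 16/11.
z changes by −(z-row coeff of x3)·ratio = −(-31/14)·(16/11) = 248/77.
New z = 127/7 + (248/77) = 235/11.

235/11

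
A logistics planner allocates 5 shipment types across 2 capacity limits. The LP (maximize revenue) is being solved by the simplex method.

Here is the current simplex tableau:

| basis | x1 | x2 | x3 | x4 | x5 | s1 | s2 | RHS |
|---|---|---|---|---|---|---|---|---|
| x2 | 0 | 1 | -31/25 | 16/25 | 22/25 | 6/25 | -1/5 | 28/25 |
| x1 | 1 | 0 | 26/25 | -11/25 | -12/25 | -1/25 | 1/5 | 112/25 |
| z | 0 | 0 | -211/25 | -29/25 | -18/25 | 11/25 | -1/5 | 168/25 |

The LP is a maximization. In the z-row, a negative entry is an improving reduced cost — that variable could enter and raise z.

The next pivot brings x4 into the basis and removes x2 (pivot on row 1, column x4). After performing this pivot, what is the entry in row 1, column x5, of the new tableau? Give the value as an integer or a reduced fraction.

Pivot element is row 1, column x4: 16/25.
Normalize row 1: new (row 1, x5) = (22/25)/(16/25) = 11/8.
Row 1 is the pivot row, so the entry is 11/8.

11/8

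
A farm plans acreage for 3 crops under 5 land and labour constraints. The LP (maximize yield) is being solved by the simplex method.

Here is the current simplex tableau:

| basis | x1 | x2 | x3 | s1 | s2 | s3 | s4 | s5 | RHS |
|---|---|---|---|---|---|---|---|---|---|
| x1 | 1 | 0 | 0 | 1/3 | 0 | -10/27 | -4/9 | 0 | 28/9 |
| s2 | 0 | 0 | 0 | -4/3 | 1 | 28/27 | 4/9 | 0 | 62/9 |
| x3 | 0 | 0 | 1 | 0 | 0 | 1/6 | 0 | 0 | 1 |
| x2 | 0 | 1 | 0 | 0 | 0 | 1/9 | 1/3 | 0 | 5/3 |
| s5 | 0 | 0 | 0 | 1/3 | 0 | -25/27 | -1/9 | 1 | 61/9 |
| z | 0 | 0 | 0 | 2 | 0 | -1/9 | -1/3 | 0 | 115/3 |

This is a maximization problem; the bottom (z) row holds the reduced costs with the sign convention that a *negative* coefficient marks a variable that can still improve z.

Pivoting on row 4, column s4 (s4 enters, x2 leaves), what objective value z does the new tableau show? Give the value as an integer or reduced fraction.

Minimum ratio for s4: (5/3)/(1/3) = 5.
z changes by −(z-row coeff of s4)·ratio = −(-1/3)·5 = 5/3.
New z = 115/3 + (5/3) = 40.

40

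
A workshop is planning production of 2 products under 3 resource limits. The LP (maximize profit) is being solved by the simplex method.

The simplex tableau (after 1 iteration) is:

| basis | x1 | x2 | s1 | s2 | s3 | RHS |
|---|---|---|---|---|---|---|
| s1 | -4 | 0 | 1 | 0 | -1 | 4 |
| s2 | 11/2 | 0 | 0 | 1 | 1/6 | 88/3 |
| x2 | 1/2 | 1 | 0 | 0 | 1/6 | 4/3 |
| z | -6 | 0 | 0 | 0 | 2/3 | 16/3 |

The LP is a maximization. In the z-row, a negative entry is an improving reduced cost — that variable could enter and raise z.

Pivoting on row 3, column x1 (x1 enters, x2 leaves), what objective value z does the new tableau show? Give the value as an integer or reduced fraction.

Minimum ratio for x1: (4/3)/(1/2) = 8/3.
z changes by −(z-row coeff of x1)·ratio = −(-6)·(8/3) = 16.
New z = 16/3 + 16 = 64/3.

64/3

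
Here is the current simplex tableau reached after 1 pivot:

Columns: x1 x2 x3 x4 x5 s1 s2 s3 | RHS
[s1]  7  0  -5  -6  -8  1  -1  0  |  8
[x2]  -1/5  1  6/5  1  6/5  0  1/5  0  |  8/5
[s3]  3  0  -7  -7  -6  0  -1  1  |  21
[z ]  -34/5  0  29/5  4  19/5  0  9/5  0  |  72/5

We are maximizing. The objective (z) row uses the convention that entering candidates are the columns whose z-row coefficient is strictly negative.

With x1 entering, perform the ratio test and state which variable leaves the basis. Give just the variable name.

s1

Ratios: row 1 (s1): 8/7 = 8/7; row 2 (x2): entry -1/5 ≤ 0, skip; row 3 (s3): 21/3 = 7.
Minimum ratio 8/7 is in the s1 row, so s1 leaves.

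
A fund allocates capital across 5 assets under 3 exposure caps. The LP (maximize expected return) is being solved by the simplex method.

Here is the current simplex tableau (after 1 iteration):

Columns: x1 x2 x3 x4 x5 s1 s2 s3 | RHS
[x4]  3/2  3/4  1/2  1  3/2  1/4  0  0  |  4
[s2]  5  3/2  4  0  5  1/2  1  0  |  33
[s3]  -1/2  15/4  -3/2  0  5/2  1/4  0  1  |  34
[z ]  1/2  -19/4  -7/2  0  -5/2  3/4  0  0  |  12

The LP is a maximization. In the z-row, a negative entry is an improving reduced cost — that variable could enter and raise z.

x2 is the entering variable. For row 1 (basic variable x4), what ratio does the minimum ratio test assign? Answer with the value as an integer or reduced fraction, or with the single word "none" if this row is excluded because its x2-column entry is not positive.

16/3

Ratio = RHS / (x2 entry) = 4 / (3/4) = 16/3.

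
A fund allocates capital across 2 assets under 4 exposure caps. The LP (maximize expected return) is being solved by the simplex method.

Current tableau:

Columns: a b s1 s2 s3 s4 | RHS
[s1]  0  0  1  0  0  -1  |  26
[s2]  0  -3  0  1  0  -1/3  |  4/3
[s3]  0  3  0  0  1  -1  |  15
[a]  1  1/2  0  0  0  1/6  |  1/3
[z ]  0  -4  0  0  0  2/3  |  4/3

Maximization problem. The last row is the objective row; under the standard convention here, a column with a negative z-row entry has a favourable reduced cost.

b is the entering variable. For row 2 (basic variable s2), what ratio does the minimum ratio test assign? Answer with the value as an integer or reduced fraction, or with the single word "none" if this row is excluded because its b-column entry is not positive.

none

The b entry in row 2 is -3 ≤ 0, so this row gives no ratio.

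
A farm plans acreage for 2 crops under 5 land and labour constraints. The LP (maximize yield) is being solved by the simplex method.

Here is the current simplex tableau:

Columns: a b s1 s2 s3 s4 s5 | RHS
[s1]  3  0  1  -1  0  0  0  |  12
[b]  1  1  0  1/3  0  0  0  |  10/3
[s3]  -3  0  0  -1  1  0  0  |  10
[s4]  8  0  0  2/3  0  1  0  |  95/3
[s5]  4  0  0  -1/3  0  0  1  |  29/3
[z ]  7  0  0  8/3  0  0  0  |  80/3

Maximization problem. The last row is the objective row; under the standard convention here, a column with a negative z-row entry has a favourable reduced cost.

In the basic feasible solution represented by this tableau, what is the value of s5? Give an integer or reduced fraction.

29/3

s5 is basic (row 5); its value is the RHS of that row: 29/3.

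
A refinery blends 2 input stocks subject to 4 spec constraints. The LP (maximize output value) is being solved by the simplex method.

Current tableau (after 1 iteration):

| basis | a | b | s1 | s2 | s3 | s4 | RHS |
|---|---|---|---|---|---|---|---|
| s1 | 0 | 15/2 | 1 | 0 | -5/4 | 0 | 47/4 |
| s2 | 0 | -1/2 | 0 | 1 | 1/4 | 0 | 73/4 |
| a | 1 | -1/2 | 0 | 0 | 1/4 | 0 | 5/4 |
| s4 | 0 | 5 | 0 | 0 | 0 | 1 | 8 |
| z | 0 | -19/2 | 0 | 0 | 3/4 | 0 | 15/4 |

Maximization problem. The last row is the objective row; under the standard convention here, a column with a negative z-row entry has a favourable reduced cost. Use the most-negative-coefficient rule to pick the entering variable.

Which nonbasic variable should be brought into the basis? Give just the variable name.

b

Objective-row coefficients: a: 0, b: -19/2, s1: 0, s2: 0, s3: 3/4, s4: 0.
The most negative is -19/2 in column b, so b enters.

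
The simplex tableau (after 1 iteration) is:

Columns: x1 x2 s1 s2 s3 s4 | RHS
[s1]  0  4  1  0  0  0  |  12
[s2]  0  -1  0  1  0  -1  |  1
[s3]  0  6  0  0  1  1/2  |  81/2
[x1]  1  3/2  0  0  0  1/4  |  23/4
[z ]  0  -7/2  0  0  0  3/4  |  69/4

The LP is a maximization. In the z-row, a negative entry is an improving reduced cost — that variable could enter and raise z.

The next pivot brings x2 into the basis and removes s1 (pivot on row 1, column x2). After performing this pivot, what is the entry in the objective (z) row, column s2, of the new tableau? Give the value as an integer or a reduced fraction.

0

Pivot element is row 1, column x2: 4.
Normalize row 1: new (row 1, s2) = 0/4 = 0.
z-row ← z-row − (-7/2)·(new row 1): 0 − (-7/2)·0 = 0.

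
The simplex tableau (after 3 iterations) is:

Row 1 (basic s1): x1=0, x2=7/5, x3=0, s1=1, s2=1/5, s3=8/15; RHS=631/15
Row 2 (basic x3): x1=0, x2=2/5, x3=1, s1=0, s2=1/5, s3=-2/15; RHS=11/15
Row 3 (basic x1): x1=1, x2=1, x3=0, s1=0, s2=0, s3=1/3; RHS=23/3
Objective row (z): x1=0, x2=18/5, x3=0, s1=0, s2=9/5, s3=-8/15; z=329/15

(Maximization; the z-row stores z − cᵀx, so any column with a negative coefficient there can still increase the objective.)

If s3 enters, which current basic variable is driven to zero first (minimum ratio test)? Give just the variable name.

x1

Ratios: row 1 (s1): (631/15)/(8/15) = 631/8; row 2 (x3): entry -2/15 ≤ 0, skip; row 3 (x1): (23/3)/(1/3) = 23.
Minimum ratio 23 is in the x1 row, so x1 leaves.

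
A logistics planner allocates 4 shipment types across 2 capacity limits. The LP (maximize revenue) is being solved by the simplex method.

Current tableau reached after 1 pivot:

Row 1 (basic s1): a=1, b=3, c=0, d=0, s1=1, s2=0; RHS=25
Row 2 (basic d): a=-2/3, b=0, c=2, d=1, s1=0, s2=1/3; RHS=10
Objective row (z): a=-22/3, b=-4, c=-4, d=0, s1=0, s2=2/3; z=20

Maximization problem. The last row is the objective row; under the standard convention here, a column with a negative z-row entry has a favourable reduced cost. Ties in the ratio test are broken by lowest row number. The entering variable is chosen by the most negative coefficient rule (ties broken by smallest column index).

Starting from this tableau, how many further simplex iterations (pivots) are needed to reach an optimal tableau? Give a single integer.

pivot: a in, s1 out → z = 610/3
pivot: c in, d out → z = 770/3
No improving column remains; optimal.

2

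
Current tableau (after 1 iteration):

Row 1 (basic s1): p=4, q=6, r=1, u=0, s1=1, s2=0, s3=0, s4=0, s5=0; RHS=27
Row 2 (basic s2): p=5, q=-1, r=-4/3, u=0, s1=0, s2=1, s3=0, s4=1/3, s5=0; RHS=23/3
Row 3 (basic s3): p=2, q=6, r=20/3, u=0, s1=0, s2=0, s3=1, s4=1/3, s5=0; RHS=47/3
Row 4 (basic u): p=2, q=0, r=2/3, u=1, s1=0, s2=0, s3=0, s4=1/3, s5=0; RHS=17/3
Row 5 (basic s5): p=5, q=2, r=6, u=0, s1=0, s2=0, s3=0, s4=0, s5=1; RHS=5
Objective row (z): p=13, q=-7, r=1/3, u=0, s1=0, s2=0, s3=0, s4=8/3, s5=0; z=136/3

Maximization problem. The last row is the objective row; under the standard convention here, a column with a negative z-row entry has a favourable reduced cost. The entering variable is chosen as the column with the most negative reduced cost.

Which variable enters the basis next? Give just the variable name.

q

Objective-row coefficients: p: 13, q: -7, r: 1/3, u: 0, s1: 0, s2: 0, s3: 0, s4: 8/3, s5: 0.
The most negative is -7 in column q, so q enters.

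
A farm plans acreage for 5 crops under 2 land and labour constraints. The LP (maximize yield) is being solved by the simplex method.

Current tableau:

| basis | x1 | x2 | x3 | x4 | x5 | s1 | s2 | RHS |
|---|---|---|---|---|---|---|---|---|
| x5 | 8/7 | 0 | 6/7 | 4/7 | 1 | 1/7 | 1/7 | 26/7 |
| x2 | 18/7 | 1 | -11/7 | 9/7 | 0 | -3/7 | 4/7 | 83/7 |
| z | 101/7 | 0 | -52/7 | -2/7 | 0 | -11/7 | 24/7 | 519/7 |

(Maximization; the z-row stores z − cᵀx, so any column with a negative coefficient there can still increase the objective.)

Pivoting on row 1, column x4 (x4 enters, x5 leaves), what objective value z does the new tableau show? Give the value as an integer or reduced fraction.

76

Minimum ratio for x4: (26/7)/(4/7) = 13/2.
z changes by −(z-row coeff of x4)·ratio = −(-2/7)·(13/2) = 13/7.
New z = 519/7 + (13/7) = 76.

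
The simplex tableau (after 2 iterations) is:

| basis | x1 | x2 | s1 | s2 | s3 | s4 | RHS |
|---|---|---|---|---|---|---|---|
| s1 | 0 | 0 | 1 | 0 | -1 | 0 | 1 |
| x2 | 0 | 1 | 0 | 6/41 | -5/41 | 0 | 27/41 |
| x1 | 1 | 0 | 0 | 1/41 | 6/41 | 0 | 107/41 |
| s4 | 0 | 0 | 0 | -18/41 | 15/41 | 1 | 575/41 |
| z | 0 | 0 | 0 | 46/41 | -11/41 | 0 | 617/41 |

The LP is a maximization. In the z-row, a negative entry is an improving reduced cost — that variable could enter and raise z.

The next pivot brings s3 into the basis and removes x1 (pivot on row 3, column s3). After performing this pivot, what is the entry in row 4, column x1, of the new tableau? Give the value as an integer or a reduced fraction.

-5/2

Pivot element is row 3, column s3: 6/41.
Normalize row 3: new (row 3, x1) = 1/(6/41) = 41/6.
row 4 ← row 4 − (15/41)·(new row 3): 0 − (15/41)·(41/6) = -5/2.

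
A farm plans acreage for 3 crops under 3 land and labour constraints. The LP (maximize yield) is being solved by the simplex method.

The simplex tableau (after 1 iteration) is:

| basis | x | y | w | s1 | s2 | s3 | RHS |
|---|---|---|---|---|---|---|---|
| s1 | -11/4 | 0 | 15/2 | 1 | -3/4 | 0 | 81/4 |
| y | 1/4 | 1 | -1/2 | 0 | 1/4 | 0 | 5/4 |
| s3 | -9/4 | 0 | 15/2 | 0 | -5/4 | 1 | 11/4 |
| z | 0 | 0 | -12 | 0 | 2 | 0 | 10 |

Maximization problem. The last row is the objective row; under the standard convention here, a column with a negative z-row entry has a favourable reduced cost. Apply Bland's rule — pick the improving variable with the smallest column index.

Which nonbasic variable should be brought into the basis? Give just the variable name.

Objective-row coefficients: x: 0, y: 0, w: -12, s1: 0, s2: 2, s3: 0.
Improving columns: w. Bland's rule picks the smallest column index → w.

w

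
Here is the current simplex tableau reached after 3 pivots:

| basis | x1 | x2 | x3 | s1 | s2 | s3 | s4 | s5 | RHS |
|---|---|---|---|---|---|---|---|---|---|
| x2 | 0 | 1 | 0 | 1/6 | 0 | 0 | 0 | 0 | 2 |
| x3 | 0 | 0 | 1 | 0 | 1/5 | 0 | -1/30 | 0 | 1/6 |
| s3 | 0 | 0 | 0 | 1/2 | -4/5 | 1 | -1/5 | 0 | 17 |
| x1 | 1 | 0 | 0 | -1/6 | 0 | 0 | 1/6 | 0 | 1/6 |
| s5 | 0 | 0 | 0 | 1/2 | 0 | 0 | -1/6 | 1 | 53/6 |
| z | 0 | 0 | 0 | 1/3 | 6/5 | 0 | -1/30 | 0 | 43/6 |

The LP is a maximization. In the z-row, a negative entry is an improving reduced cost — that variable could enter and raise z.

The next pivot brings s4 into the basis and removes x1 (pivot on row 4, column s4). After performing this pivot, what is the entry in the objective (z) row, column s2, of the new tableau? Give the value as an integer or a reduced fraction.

Pivot element is row 4, column s4: 1/6.
Normalize row 4: new (row 4, s2) = 0/(1/6) = 0.
z-row ← z-row − (-1/30)·(new row 4): 6/5 − (-1/30)·0 = 6/5.

6/5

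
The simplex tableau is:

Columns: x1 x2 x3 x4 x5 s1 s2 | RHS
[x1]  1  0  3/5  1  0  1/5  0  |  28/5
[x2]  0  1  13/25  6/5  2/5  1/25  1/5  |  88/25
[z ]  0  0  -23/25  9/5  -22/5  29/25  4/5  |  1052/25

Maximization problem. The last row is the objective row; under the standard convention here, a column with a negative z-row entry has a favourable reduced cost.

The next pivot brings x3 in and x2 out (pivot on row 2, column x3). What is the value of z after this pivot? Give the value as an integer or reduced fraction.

628/13

Minimum ratio for x3: (88/25)/(13/25) = 88/13.
z changes by −(z-row coeff of x3)·ratio = −(-23/25)·(88/13) = 2024/325.
New z = 1052/25 + (2024/325) = 628/13.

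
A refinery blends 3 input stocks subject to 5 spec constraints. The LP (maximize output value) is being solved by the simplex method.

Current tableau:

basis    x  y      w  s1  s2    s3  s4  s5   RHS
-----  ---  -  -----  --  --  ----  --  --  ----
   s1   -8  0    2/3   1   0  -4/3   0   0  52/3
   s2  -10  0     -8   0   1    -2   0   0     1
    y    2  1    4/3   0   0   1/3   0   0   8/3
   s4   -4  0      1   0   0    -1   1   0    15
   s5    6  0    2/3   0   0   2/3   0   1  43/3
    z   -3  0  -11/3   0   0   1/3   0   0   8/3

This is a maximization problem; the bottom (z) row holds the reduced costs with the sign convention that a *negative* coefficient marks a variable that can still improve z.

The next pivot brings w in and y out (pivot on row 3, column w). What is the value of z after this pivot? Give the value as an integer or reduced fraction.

Minimum ratio for w: (8/3)/(4/3) = 2.
z changes by −(z-row coeff of w)·ratio = −(-11/3)·2 = 22/3.
New z = 8/3 + (22/3) = 10.

10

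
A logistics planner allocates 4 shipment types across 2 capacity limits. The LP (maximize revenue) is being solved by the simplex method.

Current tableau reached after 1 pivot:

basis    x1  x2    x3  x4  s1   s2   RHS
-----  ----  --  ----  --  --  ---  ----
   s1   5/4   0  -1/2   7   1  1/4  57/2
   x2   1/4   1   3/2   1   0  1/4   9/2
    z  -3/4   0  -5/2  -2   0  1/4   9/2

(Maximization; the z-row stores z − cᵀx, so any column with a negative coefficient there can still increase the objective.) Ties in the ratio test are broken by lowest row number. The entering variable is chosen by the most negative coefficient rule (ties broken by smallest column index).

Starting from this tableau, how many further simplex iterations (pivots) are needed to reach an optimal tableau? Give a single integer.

2

pivot: x3 in, x2 out → z = 12
pivot: x1 in, x3 out → z = 18
No improving column remains; optimal.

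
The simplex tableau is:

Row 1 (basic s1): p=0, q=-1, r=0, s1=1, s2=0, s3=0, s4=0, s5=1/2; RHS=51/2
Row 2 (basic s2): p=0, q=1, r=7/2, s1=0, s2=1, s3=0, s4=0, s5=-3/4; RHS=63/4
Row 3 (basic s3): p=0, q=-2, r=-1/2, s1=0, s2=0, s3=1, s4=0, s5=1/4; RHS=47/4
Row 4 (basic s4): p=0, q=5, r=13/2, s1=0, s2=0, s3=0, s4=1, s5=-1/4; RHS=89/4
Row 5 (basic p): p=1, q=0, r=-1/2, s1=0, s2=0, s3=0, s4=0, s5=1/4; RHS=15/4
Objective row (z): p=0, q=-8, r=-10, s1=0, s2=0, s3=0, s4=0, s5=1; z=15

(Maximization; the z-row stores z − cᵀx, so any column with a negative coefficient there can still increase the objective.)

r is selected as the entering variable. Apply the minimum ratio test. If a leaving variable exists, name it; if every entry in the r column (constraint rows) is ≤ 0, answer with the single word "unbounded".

s4

Ratios: row 1 (s1): entry 0 ≤ 0, skip; row 2 (s2): (63/4)/(7/2) = 9/2; row 3 (s3): entry -1/2 ≤ 0, skip; row 4 (s4): (89/4)/(13/2) = 89/26; row 5 (p): entry -1/2 ≤ 0, skip.
Minimum ratio is in the s4 row, so s4 leaves.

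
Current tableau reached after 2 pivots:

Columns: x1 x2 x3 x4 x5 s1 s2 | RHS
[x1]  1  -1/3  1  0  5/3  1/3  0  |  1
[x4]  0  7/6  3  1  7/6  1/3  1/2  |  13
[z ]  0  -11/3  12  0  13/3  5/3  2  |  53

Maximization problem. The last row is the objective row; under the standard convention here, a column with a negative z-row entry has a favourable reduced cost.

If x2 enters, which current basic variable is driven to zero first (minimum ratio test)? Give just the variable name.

Ratios: row 1 (x1): entry -1/3 ≤ 0, skip; row 2 (x4): 13/(7/6) = 78/7.
Minimum ratio 78/7 is in the x4 row, so x4 leaves.

x4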